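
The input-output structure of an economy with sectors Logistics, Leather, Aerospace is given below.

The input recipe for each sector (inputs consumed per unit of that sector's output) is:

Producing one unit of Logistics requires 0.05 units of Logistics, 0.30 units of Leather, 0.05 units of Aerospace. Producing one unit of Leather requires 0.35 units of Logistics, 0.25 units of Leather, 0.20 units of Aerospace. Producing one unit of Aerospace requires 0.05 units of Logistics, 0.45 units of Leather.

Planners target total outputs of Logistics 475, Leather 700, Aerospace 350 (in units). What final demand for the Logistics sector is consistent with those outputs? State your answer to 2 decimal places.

d_1 = 188.75

I − A =
  [   0.95    -0.35    -0.05]
  [  -0.30     0.75    -0.45]
  [  -0.05    -0.20     1.00]
d = (I − A) x:
  d_1 = (+0.95)·475 + (-0.35)·700 + (-0.05)·350 = 188.75
  d_2 = (-0.30)·475 + (+0.75)·700 + (-0.45)·350 = 225.00
  d_3 = (-0.05)·475 + (-0.20)·700 + (+1.00)·350 = 186.25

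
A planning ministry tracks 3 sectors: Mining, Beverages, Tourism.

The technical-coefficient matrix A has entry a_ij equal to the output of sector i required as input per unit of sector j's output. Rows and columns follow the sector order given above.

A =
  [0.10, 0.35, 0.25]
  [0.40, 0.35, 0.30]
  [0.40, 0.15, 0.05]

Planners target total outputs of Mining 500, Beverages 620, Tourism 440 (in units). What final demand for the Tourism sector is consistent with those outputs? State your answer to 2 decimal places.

I − A =
  [   0.90    -0.35    -0.25]
  [  -0.40     0.65    -0.30]
  [  -0.40    -0.15     0.95]
d = (I − A) x:
  d_M = (+0.90)·500 + (-0.35)·620 + (-0.25)·440 = 123.00
  d_B = (-0.40)·500 + (+0.65)·620 + (-0.30)·440 = 71.00
  d_T = (-0.40)·500 + (-0.15)·620 + (+0.95)·440 = 125.00

d_T = 125.00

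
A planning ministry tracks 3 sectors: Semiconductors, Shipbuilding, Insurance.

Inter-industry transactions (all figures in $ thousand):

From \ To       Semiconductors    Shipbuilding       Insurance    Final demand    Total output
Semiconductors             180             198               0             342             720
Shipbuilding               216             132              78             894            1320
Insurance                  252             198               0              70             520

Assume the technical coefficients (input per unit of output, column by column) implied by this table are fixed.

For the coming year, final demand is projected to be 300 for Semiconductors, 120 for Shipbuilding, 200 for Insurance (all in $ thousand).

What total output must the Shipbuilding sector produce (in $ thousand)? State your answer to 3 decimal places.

x_2 = 360.595

Technical coefficients a_ij = z_ij / X_j:
  a_11 = 180/720 = 0.25, a_21 = 216/720 = 0.30, a_31 = 252/720 = 0.35
  a_12 = 198/1320 = 0.15, a_22 = 132/1320 = 0.10, a_32 = 198/1320 = 0.15
  a_13 = 0/520 = 0.00, a_23 = 78/520 = 0.15, a_33 = 0/520 = 0.00
I − A =
  [   0.75    -0.15     0.00]
  [  -0.30     0.90    -0.15]
  [  -0.35    -0.15     1.00]
Cofactors of I−A, C_ij = (−1)^(i+j)·(minor ij) (rows/columns in the sector order above):
  C_11 = (0.90)(1.00) − (-0.15)(-0.15) = 0.8775
  C_12 = −[(-0.30)(1.00) − (-0.15)(-0.35)] = 0.3525
  C_13 = (-0.30)(-0.15) − (0.90)(-0.35) = 0.3600
  C_21 = −[(-0.15)(1.00) − (0.00)(-0.15)] = 0.1500
  C_22 = (0.75)(1.00) − (0.00)(-0.35) = 0.7500
  C_23 = −[(0.75)(-0.15) − (-0.15)(-0.35)] = 0.1650
  C_31 = (-0.15)(-0.15) − (0.00)(0.90) = 0.0225
  C_32 = −[(0.75)(-0.15) − (0.00)(-0.30)] = 0.1125
  C_33 = (0.75)(0.90) − (-0.15)(-0.30) = 0.6300
det(I−A) = Σ_j (I−A)_1j·C_1j = (0.75)(0.8775) + (-0.15)(0.3525) + (0.00)(0.3600) = 0.60525
adj(I−A) = Cᵀ =
  [ 0.8775   0.1500   0.0225]
  [ 0.3525   0.7500   0.1125]
  [ 0.3600   0.1650   0.6300]
(I − A)⁻¹ = adj(I−A) / det(I−A) ≈
  [   1.4498     0.2478     0.0372]
  [   0.5824     1.2392     0.1859]
  [   0.5948     0.2726     1.0409]
x = (I − A)⁻¹ d = adj(I−A)·d / det(I−A), with det(I−A) = 0.60525:
  x_1 = (0.8775·300 + 0.1500·120 + 0.0225·200) / 0.60525 = 285.75 / 0.60525 ≈ 472.119
  x_2 = (0.3525·300 + 0.7500·120 + 0.1125·200) / 0.60525 = 218.25 / 0.60525 ≈ 360.595
  x_3 = (0.3600·300 + 0.1650·120 + 0.6300·200) / 0.60525 = 253.80 / 0.60525 ≈ 419.331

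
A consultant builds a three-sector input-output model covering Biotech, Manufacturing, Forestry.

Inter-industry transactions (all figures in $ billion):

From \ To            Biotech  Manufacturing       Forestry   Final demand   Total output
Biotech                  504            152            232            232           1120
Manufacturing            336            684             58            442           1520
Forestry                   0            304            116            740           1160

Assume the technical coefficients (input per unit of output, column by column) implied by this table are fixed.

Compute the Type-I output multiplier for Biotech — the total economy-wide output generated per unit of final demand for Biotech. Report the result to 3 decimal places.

m_1 = 3.578

Technical coefficients a_ij = z_ij / X_j:
  a_11 = 504/1120 = 0.45, a_21 = 336/1120 = 0.30, a_31 = 0/1120 = 0.00
  a_12 = 152/1520 = 0.10, a_22 = 684/1520 = 0.45, a_32 = 304/1520 = 0.20
  a_13 = 232/1160 = 0.20, a_23 = 58/1160 = 0.05, a_33 = 116/1160 = 0.10
I − A =
  [   0.55    -0.10    -0.20]
  [  -0.30     0.55    -0.05]
  [   0.00    -0.20     0.90]
Cofactors of I−A, C_ij = (−1)^(i+j)·(minor ij) (rows/columns in the sector order above):
  C_11 = (0.55)(0.90) − (-0.05)(-0.20) = 0.4850
  C_12 = −[(-0.30)(0.90) − (-0.05)(0.00)] = 0.2700
  C_13 = (-0.30)(-0.20) − (0.55)(0.00) = 0.0600
  C_21 = −[(-0.10)(0.90) − (-0.20)(-0.20)] = 0.1300
  C_22 = (0.55)(0.90) − (-0.20)(0.00) = 0.4950
  C_23 = −[(0.55)(-0.20) − (-0.10)(0.00)] = 0.1100
  C_31 = (-0.10)(-0.05) − (-0.20)(0.55) = 0.1150
  C_32 = −[(0.55)(-0.05) − (-0.20)(-0.30)] = 0.0875
  C_33 = (0.55)(0.55) − (-0.10)(-0.30) = 0.2725
det(I−A) = Σ_j (I−A)_1j·C_1j = (0.55)(0.4850) + (-0.10)(0.2700) + (-0.20)(0.0600) = 0.22775
adj(I−A) = Cᵀ =
  [ 0.4850   0.1300   0.1150]
  [ 0.2700   0.4950   0.0875]
  [ 0.0600   0.1100   0.2725]
(I − A)⁻¹ = adj(I−A) / det(I−A) ≈
  [   2.1295     0.5708     0.5049]
  [   1.1855     2.1734     0.3842]
  [   0.2634     0.4830     1.1965]
The output multiplier for sector j is the column-j sum of the Leontief inverse (I − A)⁻¹ = adj(I−A) / det(I−A).
Column 1 of adj(I−A): (0.4850, 0.2700, 0.0600); det(I−A) = 0.22775.
m_1 = (0.4850 + 0.2700 + 0.0600) / 0.22775 = 0.815 / 0.22775 ≈ 3.578.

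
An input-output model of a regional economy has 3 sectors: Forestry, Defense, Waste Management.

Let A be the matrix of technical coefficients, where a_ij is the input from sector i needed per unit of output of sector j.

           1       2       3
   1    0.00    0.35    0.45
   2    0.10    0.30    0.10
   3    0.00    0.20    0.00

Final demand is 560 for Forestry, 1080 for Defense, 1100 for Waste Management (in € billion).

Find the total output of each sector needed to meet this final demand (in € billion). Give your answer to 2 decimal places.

x_1 = 1951.26, x_2 = 2036.95, x_3 = 1507.39

I − A =
  [   1.00    -0.35    -0.45]
  [  -0.10     0.70    -0.10]
  [   0.00    -0.20     1.00]
Cofactors of I−A, C_ij = (−1)^(i+j)·(minor ij) (rows/columns in the sector order above):
  C_11 = (0.70)(1.00) − (-0.10)(-0.20) = 0.6800
  C_12 = −[(-0.10)(1.00) − (-0.10)(0.00)] = 0.1000
  C_13 = (-0.10)(-0.20) − (0.70)(0.00) = 0.0200
  C_21 = −[(-0.35)(1.00) − (-0.45)(-0.20)] = 0.4400
  C_22 = (1.00)(1.00) − (-0.45)(0.00) = 1.0000
  C_23 = −[(1.00)(-0.20) − (-0.35)(0.00)] = 0.2000
  C_31 = (-0.35)(-0.10) − (-0.45)(0.70) = 0.3500
  C_32 = −[(1.00)(-0.10) − (-0.45)(-0.10)] = 0.1450
  C_33 = (1.00)(0.70) − (-0.35)(-0.10) = 0.6650
det(I−A) = Σ_j (I−A)_1j·C_1j = (1.00)(0.6800) + (-0.35)(0.1000) + (-0.45)(0.0200) = 0.6360
adj(I−A) = Cᵀ =
  [ 0.6800   0.4400   0.3500]
  [ 0.1000   1.0000   0.1450]
  [ 0.0200   0.2000   0.6650]
(I − A)⁻¹ = adj(I−A) / det(I−A) ≈
  [   1.0692     0.6918     0.5503]
  [   0.1572     1.5723     0.2280]
  [   0.0314     0.3145     1.0456]
x = (I − A)⁻¹ d = adj(I−A)·d / det(I−A), with det(I−A) = 0.6360:
  x_1 = (0.6800·560 + 0.4400·1080 + 0.3500·1100) / 0.6360 = 1241.00 / 0.6360 ≈ 1951.26
  x_2 = (0.1000·560 + 1.0000·1080 + 0.1450·1100) / 0.6360 = 1295.50 / 0.6360 ≈ 2036.95
  x_3 = (0.0200·560 + 0.2000·1080 + 0.6650·1100) / 0.6360 = 958.70 / 0.6360 ≈ 1507.39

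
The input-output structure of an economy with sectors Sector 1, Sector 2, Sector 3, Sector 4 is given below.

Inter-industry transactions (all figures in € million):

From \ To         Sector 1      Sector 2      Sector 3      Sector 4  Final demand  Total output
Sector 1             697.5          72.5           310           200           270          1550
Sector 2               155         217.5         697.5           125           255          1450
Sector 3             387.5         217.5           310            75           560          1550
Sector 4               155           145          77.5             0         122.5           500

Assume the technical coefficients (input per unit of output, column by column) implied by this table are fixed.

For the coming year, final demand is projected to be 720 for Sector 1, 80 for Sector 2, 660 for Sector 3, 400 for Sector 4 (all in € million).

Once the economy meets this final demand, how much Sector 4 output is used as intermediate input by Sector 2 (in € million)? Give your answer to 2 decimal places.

z_42 = 201.37

Technical coefficients a_ij = z_ij / X_j:
  a_11 = 697.5/1550 = 0.45, a_21 = 155/1550 = 0.10, a_31 = 387.5/1550 = 0.25, a_41 = 155/1550 = 0.10
  a_12 = 72.5/1450 = 0.05, a_22 = 217.5/1450 = 0.15, a_32 = 217.5/1450 = 0.15, a_42 = 145/1450 = 0.10
  a_13 = 310/1550 = 0.20, a_23 = 697.5/1550 = 0.45, a_33 = 310/1550 = 0.20, a_43 = 77.5/1550 = 0.05
  a_14 = 200/500 = 0.40, a_24 = 125/500 = 0.25, a_34 = 75/500 = 0.15, a_44 = 0/500 = 0.00
I − A =
  [   0.55    -0.05    -0.20    -0.40]
  [  -0.10     0.85    -0.45    -0.25]
  [  -0.25    -0.15     0.80    -0.15]
  [  -0.10    -0.10    -0.05     1.00]
Compute the cofactors C_ij = (−1)^(i+j)·(3×3 minor ij) of I−A; the adjugate is their transpose:
adj(I−A) = Cᵀ =
  [ 0.577500   0.107625   0.223125   0.291375]
  [ 0.221625   0.345875   0.263375   0.214625]
  [ 0.239250   0.108000   0.409500   0.184125]
  [ 0.091875   0.050750   0.069125   0.281750]
det(I−A) = Σ_j (I−A)_1j·C_1j = (0.55)(0.577500) + (-0.05)(0.221625) + (-0.20)(0.239250) + (-0.40)(0.091875) = 0.22194375
(I − A)⁻¹ = adj(I−A) / det(I−A) ≈
  [   2.6020     0.4849     1.0053     1.3128]
  [   0.9986     1.5584     1.1867     0.9670]
  [   1.0780     0.4866     1.8451     0.8296]
  [   0.4140     0.2287     0.3115     1.2695]
First solve x = (I − A)⁻¹ d = adj(I−A)·d / det(I−A); in particular x_2 = (0.221625·720 + 0.345875·80 + 0.263375·660 + 0.214625·400) / 0.22194375 = 446.9175 / 0.22194375 ≈ 2013.6521.
Intermediate flow from 4 to 2: z_42 = a_42 · x_2 = 0.10 × 446.9175 / 0.22194375 = 44.69175 / 0.22194375 ≈ 201.37.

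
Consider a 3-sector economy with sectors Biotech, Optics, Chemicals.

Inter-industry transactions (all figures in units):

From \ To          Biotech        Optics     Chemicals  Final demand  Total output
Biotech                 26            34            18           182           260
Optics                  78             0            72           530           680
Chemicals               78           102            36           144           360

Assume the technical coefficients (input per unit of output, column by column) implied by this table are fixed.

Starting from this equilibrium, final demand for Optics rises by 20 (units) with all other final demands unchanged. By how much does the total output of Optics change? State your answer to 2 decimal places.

Δx_O = 21.22

Technical coefficients a_ij = z_ij / X_j:
  a_BB = 26/260 = 0.10, a_OB = 78/260 = 0.30, a_CB = 78/260 = 0.30
  a_BO = 34/680 = 0.05, a_OO = 0/680 = 0.00, a_CO = 102/680 = 0.15
  a_BC = 18/360 = 0.05, a_OC = 72/360 = 0.20, a_CC = 36/360 = 0.10
I − A =
  [   0.90    -0.05    -0.05]
  [  -0.30     1.00    -0.20]
  [  -0.30    -0.15     0.90]
Cofactors of I−A, C_ij = (−1)^(i+j)·(minor ij) (rows/columns in the sector order above):
  C_11 = (1.00)(0.90) − (-0.20)(-0.15) = 0.8700
  C_12 = −[(-0.30)(0.90) − (-0.20)(-0.30)] = 0.3300
  C_13 = (-0.30)(-0.15) − (1.00)(-0.30) = 0.3450
  C_21 = −[(-0.05)(0.90) − (-0.05)(-0.15)] = 0.0525
  C_22 = (0.90)(0.90) − (-0.05)(-0.30) = 0.7950
  C_23 = −[(0.90)(-0.15) − (-0.05)(-0.30)] = 0.1500
  C_31 = (-0.05)(-0.20) − (-0.05)(1.00) = 0.0600
  C_32 = −[(0.90)(-0.20) − (-0.05)(-0.30)] = 0.1950
  C_33 = (0.90)(1.00) − (-0.05)(-0.30) = 0.8850
det(I−A) = Σ_j (I−A)_1j·C_1j = (0.90)(0.8700) + (-0.05)(0.3300) + (-0.05)(0.3450) = 0.74925
adj(I−A) = Cᵀ =
  [ 0.8700   0.0525   0.0600]
  [ 0.3300   0.7950   0.1950]
  [ 0.3450   0.1500   0.8850]
(I − A)⁻¹ = adj(I−A) / det(I−A) ≈
  [   1.1612     0.0701     0.0801]
  [   0.4404     1.0611     0.2603]
  [   0.4605     0.2002     1.1812]
Δx = (I − A)⁻¹ Δd with Δd having +20 in the Optics component and 0 elsewhere.
So Δx_O = L_OO · (+20), where L_OO = adj(I−A)_OO / det(I−A) = 0.7950 / 0.74925.
Δx_O = 0.7950 × (+20) / 0.74925 = 15.90 / 0.74925 ≈ 21.22.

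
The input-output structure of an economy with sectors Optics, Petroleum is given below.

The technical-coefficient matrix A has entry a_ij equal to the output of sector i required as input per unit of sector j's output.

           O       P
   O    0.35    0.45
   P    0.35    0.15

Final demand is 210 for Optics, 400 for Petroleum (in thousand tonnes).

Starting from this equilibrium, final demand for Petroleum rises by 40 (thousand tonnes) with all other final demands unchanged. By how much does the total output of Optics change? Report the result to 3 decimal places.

Δx_O = 45.570

I − A =
  [   0.65    -0.45]
  [  -0.35     0.85]
det(I−A) = (0.65)(0.85) − (-0.45)(-0.35) = 0.3950
adj(I−A) = [[0.85, 0.45], [0.35, 0.65]]
(I − A)⁻¹ = adj(I−A) / det(I−A) ≈
  [   2.1519     1.1392]
  [   0.8861     1.6456]
Δx = (I − A)⁻¹ Δd with Δd having +40 in the Petroleum component and 0 elsewhere.
So Δx_O = L_OP · (+40), where L_OP = adj(I−A)_OP / det(I−A) = 0.45 / 0.3950.
Δx_O = 0.45 × (+40) / 0.3950 = 18.00 / 0.3950 ≈ 45.570.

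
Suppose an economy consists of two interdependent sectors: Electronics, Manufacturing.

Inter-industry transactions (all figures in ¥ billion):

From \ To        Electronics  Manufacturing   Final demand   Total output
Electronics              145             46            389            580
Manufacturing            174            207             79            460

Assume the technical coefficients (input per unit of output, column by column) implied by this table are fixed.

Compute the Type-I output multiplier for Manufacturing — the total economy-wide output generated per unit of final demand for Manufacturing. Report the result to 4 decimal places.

Technical coefficients a_ij = z_ij / X_j:
  a_11 = 145/580 = 0.25, a_21 = 174/580 = 0.30
  a_12 = 46/460 = 0.10, a_22 = 207/460 = 0.45
I − A =
  [   0.75    -0.10]
  [  -0.30     0.55]
det(I−A) = (0.75)(0.55) − (-0.10)(-0.30) = 0.3825
adj(I−A) = [[0.55, 0.10], [0.30, 0.75]]
(I − A)⁻¹ = adj(I−A) / det(I−A) ≈
  [   1.43791     0.26144]
  [   0.78431     1.96078]
The output multiplier for sector j is the column-j sum of the Leontief inverse (I − A)⁻¹ = adj(I−A) / det(I−A).
Column 2 of adj(I−A): (0.10, 0.75); det(I−A) = 0.3825.
m_2 = (0.10 + 0.75) / 0.3825 = 0.85 / 0.3825 ≈ 2.2222.

m_2 = 2.2222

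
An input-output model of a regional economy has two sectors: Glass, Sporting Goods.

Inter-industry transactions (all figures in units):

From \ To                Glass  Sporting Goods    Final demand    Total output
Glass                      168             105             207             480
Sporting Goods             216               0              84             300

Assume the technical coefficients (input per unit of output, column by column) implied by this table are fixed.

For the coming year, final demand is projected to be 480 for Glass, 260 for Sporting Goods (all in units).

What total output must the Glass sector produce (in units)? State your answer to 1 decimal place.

Technical coefficients a_ij = z_ij / X_j:
  a_11 = 168/480 = 0.35, a_21 = 216/480 = 0.45
  a_12 = 105/300 = 0.35, a_22 = 0/300 = 0.00
I − A =
  [   0.65    -0.35]
  [  -0.45     1.00]
det(I−A) = (0.65)(1.00) − (-0.35)(-0.45) = 0.4925
adj(I−A) = [[1.00, 0.35], [0.45, 0.65]]
(I − A)⁻¹ = adj(I−A) / det(I−A) ≈
  [   2.0305     0.7107]
  [   0.9137     1.3198]
x = (I − A)⁻¹ d = adj(I−A)·d / det(I−A), with det(I−A) = 0.4925:
  x_1 = (1.00·480 + 0.35·260) / 0.4925 = 571.00 / 0.4925 ≈ 1159.4
  x_2 = (0.45·480 + 0.65·260) / 0.4925 = 385.00 / 0.4925 ≈ 781.7

x_1 = 1159.4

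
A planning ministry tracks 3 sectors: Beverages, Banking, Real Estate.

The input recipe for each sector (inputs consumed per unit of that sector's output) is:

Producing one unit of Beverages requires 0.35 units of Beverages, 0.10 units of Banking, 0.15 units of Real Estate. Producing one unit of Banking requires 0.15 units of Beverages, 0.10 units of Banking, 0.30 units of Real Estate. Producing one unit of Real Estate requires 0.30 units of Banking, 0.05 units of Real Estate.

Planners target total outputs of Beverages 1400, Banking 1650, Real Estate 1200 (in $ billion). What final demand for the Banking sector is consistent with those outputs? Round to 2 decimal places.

d_2 = 985.00

I − A =
  [   0.65    -0.15     0.00]
  [  -0.10     0.90    -0.30]
  [  -0.15    -0.30     0.95]
d = (I − A) x:
  d_1 = (+0.65)·1400 + (-0.15)·1650 + (+0.00)·1200 = 662.50
  d_2 = (-0.10)·1400 + (+0.90)·1650 + (-0.30)·1200 = 985.00
  d_3 = (-0.15)·1400 + (-0.30)·1650 + (+0.95)·1200 = 435.00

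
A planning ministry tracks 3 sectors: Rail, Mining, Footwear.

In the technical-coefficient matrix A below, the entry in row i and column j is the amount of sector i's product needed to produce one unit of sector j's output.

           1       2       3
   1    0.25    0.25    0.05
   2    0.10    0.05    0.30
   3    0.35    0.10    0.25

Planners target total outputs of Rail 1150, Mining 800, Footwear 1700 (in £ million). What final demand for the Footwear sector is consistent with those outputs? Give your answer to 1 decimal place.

d_3 = 792.5

I − A =
  [   0.75    -0.25    -0.05]
  [  -0.10     0.95    -0.30]
  [  -0.35    -0.10     0.75]
d = (I − A) x:
  d_1 = (+0.75)·1150 + (-0.25)·800 + (-0.05)·1700 = 577.5
  d_2 = (-0.10)·1150 + (+0.95)·800 + (-0.30)·1700 = 135.0
  d_3 = (-0.35)·1150 + (-0.10)·800 + (+0.75)·1700 = 792.5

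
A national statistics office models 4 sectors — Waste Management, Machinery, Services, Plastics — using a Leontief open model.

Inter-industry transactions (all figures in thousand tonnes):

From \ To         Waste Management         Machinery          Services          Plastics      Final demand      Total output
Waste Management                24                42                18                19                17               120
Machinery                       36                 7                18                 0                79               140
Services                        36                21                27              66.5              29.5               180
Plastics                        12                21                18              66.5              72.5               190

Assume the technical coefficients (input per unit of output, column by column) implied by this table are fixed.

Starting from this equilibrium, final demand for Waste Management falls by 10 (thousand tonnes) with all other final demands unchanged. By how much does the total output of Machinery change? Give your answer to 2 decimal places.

Δx_M = -6.23

Technical coefficients a_ij = z_ij / X_j:
  a_WW = 24/120 = 0.20, a_MW = 36/120 = 0.30, a_SW = 36/120 = 0.30, a_PW = 12/120 = 0.10
  a_WM = 42/140 = 0.30, a_MM = 7/140 = 0.05, a_SM = 21/140 = 0.15, a_PM = 21/140 = 0.15
  a_WS = 18/180 = 0.10, a_MS = 18/180 = 0.10, a_SS = 27/180 = 0.15, a_PS = 18/180 = 0.10
  a_WP = 19/190 = 0.10, a_MP = 0/190 = 0.00, a_SP = 66.5/190 = 0.35, a_PP = 66.5/190 = 0.35
I − A =
  [   0.80    -0.30    -0.10    -0.10]
  [  -0.30     0.95    -0.10     0.00]
  [  -0.30    -0.15     0.85    -0.35]
  [  -0.10    -0.15    -0.10     0.65]
Compute the cofactors C_ij = (−1)^(i+j)·(3×3 minor ij) of I−A; the adjugate is their transpose:
adj(I−A) = Cᵀ =
  [ 0.476625   0.184500   0.092250   0.123000]
  [ 0.178250   0.379500   0.073500   0.067000]
  [ 0.263500   0.192000   0.421500   0.267500]
  [ 0.155000   0.145500   0.096000   0.515500]
det(I−A) = Σ_j (I−A)_1j·C_1j = (0.80)(0.476625) + (-0.30)(0.178250) + (-0.10)(0.263500) + (-0.10)(0.155000) = 0.285975
(I − A)⁻¹ = adj(I−A) / det(I−A) ≈
  [   1.6667     0.6452     0.3226     0.4301]
  [   0.6233     1.3270     0.2570     0.2343]
  [   0.9214     0.6714     1.4739     0.9354]
  [   0.5420     0.5088     0.3357     1.8026]
Δx = (I − A)⁻¹ Δd with Δd having -10 in the Waste Management component and 0 elsewhere.
So Δx_M = L_MW · (-10), where L_MW = adj(I−A)_MW / det(I−A) = 0.178250 / 0.285975.
Δx_M = 0.178250 × (-10) / 0.285975 = -1.7825 / 0.285975 ≈ -6.23.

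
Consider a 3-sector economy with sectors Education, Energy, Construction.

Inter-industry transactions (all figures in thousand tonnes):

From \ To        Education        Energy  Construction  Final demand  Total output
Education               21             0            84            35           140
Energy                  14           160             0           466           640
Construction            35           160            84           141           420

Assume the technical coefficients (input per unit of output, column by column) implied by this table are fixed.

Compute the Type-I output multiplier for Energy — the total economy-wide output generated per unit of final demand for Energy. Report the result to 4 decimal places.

m_2 = 1.9091

Technical coefficients a_ij = z_ij / X_j:
  a_11 = 21/140 = 0.15, a_21 = 14/140 = 0.10, a_31 = 35/140 = 0.25
  a_12 = 0/640 = 0.00, a_22 = 160/640 = 0.25, a_32 = 160/640 = 0.25
  a_13 = 84/420 = 0.20, a_23 = 0/420 = 0.00, a_33 = 84/420 = 0.20
I − A =
  [   0.85     0.00    -0.20]
  [  -0.10     0.75     0.00]
  [  -0.25    -0.25     0.80]
Cofactors of I−A, C_ij = (−1)^(i+j)·(minor ij) (rows/columns in the sector order above):
  C_11 = (0.75)(0.80) − (0.00)(-0.25) = 0.6000
  C_12 = −[(-0.10)(0.80) − (0.00)(-0.25)] = 0.0800
  C_13 = (-0.10)(-0.25) − (0.75)(-0.25) = 0.2125
  C_21 = −[(0.00)(0.80) − (-0.20)(-0.25)] = 0.0500
  C_22 = (0.85)(0.80) − (-0.20)(-0.25) = 0.6300
  C_23 = −[(0.85)(-0.25) − (0.00)(-0.25)] = 0.2125
  C_31 = (0.00)(0.00) − (-0.20)(0.75) = 0.1500
  C_32 = −[(0.85)(0.00) − (-0.20)(-0.10)] = 0.0200
  C_33 = (0.85)(0.75) − (0.00)(-0.10) = 0.6375
det(I−A) = Σ_j (I−A)_1j·C_1j = (0.85)(0.6000) + (0.00)(0.0800) + (-0.20)(0.2125) = 0.4675
adj(I−A) = Cᵀ =
  [ 0.6000   0.0500   0.1500]
  [ 0.0800   0.6300   0.0200]
  [ 0.2125   0.2125   0.6375]
(I − A)⁻¹ = adj(I−A) / det(I−A) ≈
  [   1.28342     0.10695     0.32086]
  [   0.17112     1.34759     0.04278]
  [   0.45455     0.45455     1.36364]
The output multiplier for sector j is the column-j sum of the Leontief inverse (I − A)⁻¹ = adj(I−A) / det(I−A).
Column 2 of adj(I−A): (0.0500, 0.6300, 0.2125); det(I−A) = 0.4675.
m_2 = (0.0500 + 0.6300 + 0.2125) / 0.4675 = 0.8925 / 0.4675 ≈ 1.9091.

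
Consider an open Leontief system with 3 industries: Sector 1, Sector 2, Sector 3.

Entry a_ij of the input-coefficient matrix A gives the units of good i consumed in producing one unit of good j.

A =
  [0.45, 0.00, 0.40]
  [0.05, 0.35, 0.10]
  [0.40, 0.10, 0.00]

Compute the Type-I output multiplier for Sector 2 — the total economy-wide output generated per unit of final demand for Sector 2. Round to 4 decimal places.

m_2 = 1.9715

I − A =
  [   0.55     0.00    -0.40]
  [  -0.05     0.65    -0.10]
  [  -0.40    -0.10     1.00]
Cofactors of I−A, C_ij = (−1)^(i+j)·(minor ij) (rows/columns in the sector order above):
  C_11 = (0.65)(1.00) − (-0.10)(-0.10) = 0.6400
  C_12 = −[(-0.05)(1.00) − (-0.10)(-0.40)] = 0.0900
  C_13 = (-0.05)(-0.10) − (0.65)(-0.40) = 0.2650
  C_21 = −[(0.00)(1.00) − (-0.40)(-0.10)] = 0.0400
  C_22 = (0.55)(1.00) − (-0.40)(-0.40) = 0.3900
  C_23 = −[(0.55)(-0.10) − (0.00)(-0.40)] = 0.0550
  C_31 = (0.00)(-0.10) − (-0.40)(0.65) = 0.2600
  C_32 = −[(0.55)(-0.10) − (-0.40)(-0.05)] = 0.0750
  C_33 = (0.55)(0.65) − (0.00)(-0.05) = 0.3575
det(I−A) = Σ_j (I−A)_1j·C_1j = (0.55)(0.6400) + (0.00)(0.0900) + (-0.40)(0.2650) = 0.2460
adj(I−A) = Cᵀ =
  [ 0.6400   0.0400   0.2600]
  [ 0.0900   0.3900   0.0750]
  [ 0.2650   0.0550   0.3575]
(I − A)⁻¹ = adj(I−A) / det(I−A) ≈
  [   2.60163     0.16260     1.05691]
  [   0.36585     1.58537     0.30488]
  [   1.07724     0.22358     1.45325]
The output multiplier for sector j is the column-j sum of the Leontief inverse (I − A)⁻¹ = adj(I−A) / det(I−A).
Column 2 of adj(I−A): (0.0400, 0.3900, 0.0550); det(I−A) = 0.2460.
m_2 = (0.0400 + 0.3900 + 0.0550) / 0.2460 = 0.485 / 0.2460 ≈ 1.9715.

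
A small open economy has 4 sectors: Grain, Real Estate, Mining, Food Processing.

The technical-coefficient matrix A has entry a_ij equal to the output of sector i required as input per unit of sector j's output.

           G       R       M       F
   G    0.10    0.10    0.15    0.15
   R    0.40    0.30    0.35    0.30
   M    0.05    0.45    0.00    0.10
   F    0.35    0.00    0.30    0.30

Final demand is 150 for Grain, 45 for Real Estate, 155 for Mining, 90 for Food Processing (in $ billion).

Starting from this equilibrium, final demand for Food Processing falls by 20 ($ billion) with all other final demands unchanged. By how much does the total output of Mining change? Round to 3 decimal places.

Δx_M = -24.523

I − A =
  [   0.90    -0.10    -0.15    -0.15]
  [  -0.40     0.70    -0.35    -0.30]
  [  -0.05    -0.45     1.00    -0.10]
  [  -0.35     0.00    -0.30     0.70]
Compute the cofactors C_ij = (−1)^(i+j)·(3×3 minor ij) of I−A; the adjugate is their transpose:
adj(I−A) = Cᵀ =
  [ 0.318250   0.134500   0.138500   0.145625]
  [ 0.402000   0.537750   0.358875   0.367875]
  [ 0.222250   0.266875   0.365750   0.214250]
  [ 0.254375   0.181625   0.226000   0.414250]
det(I−A) = Σ_j (I−A)_1j·C_1j = (0.90)(0.318250) + (-0.10)(0.402000) + (-0.15)(0.222250) + (-0.15)(0.254375) = 0.17473125
(I − A)⁻¹ = adj(I−A) / det(I−A) ≈
  [   1.8214     0.7698     0.7926     0.8334]
  [   2.3007     3.0776     2.0539     2.1054]
  [   1.2720     1.5273     2.0932     1.2262]
  [   1.4558     1.0395     1.2934     2.3708]
Δx = (I − A)⁻¹ Δd with Δd having -20 in the Food Processing component and 0 elsewhere.
So Δx_M = L_MF · (-20), where L_MF = adj(I−A)_MF / det(I−A) = 0.214250 / 0.17473125.
Δx_M = 0.214250 × (-20) / 0.17473125 = -4.285 / 0.17473125 ≈ -24.523.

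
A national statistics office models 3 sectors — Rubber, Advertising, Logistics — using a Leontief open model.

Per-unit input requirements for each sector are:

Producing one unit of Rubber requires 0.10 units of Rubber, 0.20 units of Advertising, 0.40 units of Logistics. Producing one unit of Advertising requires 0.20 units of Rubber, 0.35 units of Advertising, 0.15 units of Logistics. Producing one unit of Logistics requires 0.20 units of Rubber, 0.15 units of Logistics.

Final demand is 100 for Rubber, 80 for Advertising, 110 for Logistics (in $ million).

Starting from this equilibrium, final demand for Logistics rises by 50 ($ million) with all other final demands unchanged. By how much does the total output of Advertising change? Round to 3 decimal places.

Δx_A = 4.935

I − A =
  [   0.90    -0.20    -0.20]
  [  -0.20     0.65     0.00]
  [  -0.40    -0.15     0.85]
Cofactors of I−A, C_ij = (−1)^(i+j)·(minor ij) (rows/columns in the sector order above):
  C_11 = (0.65)(0.85) − (0.00)(-0.15) = 0.5525
  C_12 = −[(-0.20)(0.85) − (0.00)(-0.40)] = 0.1700
  C_13 = (-0.20)(-0.15) − (0.65)(-0.40) = 0.2900
  C_21 = −[(-0.20)(0.85) − (-0.20)(-0.15)] = 0.2000
  C_22 = (0.90)(0.85) − (-0.20)(-0.40) = 0.6850
  C_23 = −[(0.90)(-0.15) − (-0.20)(-0.40)] = 0.2150
  C_31 = (-0.20)(0.00) − (-0.20)(0.65) = 0.1300
  C_32 = −[(0.90)(0.00) − (-0.20)(-0.20)] = 0.0400
  C_33 = (0.90)(0.65) − (-0.20)(-0.20) = 0.5450
det(I−A) = Σ_j (I−A)_1j·C_1j = (0.90)(0.5525) + (-0.20)(0.1700) + (-0.20)(0.2900) = 0.40525
adj(I−A) = Cᵀ =
  [ 0.5525   0.2000   0.1300]
  [ 0.1700   0.6850   0.0400]
  [ 0.2900   0.2150   0.5450]
(I − A)⁻¹ = adj(I−A) / det(I−A) ≈
  [   1.3634     0.4935     0.3208]
  [   0.4195     1.6903     0.0987]
  [   0.7156     0.5305     1.3448]
Δx = (I − A)⁻¹ Δd with Δd having +50 in the Logistics component and 0 elsewhere.
So Δx_A = L_AL · (+50), where L_AL = adj(I−A)_AL / det(I−A) = 0.0400 / 0.40525.
Δx_A = 0.0400 × (+50) / 0.40525 = 2.00 / 0.40525 ≈ 4.935.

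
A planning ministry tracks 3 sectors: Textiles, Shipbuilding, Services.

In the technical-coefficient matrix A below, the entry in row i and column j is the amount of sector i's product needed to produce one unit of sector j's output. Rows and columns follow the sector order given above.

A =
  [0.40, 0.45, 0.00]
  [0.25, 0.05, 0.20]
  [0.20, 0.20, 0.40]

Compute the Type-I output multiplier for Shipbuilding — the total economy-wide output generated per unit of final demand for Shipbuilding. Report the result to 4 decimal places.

m_2 = 3.6129

I − A =
  [   0.60    -0.45     0.00]
  [  -0.25     0.95    -0.20]
  [  -0.20    -0.20     0.60]
Cofactors of I−A, C_ij = (−1)^(i+j)·(minor ij) (rows/columns in the sector order above):
  C_11 = (0.95)(0.60) − (-0.20)(-0.20) = 0.5300
  C_12 = −[(-0.25)(0.60) − (-0.20)(-0.20)] = 0.1900
  C_13 = (-0.25)(-0.20) − (0.95)(-0.20) = 0.2400
  C_21 = −[(-0.45)(0.60) − (0.00)(-0.20)] = 0.2700
  C_22 = (0.60)(0.60) − (0.00)(-0.20) = 0.3600
  C_23 = −[(0.60)(-0.20) − (-0.45)(-0.20)] = 0.2100
  C_31 = (-0.45)(-0.20) − (0.00)(0.95) = 0.0900
  C_32 = −[(0.60)(-0.20) − (0.00)(-0.25)] = 0.1200
  C_33 = (0.60)(0.95) − (-0.45)(-0.25) = 0.4575
det(I−A) = Σ_j (I−A)_1j·C_1j = (0.60)(0.5300) + (-0.45)(0.1900) + (0.00)(0.2400) = 0.2325
adj(I−A) = Cᵀ =
  [ 0.5300   0.2700   0.0900]
  [ 0.1900   0.3600   0.1200]
  [ 0.2400   0.2100   0.4575]
(I − A)⁻¹ = adj(I−A) / det(I−A) ≈
  [   2.27957     1.16129     0.38710]
  [   0.81720     1.54839     0.51613]
  [   1.03226     0.90323     1.96774]
The output multiplier for sector j is the column-j sum of the Leontief inverse (I − A)⁻¹ = adj(I−A) / det(I−A).
Column 2 of adj(I−A): (0.2700, 0.3600, 0.2100); det(I−A) = 0.2325.
m_2 = (0.2700 + 0.3600 + 0.2100) / 0.2325 = 0.84 / 0.2325 ≈ 3.6129.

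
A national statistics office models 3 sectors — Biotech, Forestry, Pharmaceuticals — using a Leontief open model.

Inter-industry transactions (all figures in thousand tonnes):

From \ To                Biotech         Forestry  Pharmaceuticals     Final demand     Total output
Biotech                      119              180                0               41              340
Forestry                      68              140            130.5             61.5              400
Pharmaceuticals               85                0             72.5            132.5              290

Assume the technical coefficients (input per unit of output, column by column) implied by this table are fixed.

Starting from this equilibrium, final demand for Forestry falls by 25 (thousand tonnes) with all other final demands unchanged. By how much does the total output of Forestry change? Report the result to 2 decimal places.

Technical coefficients a_ij = z_ij / X_j:
  a_11 = 119/340 = 0.35, a_21 = 68/340 = 0.20, a_31 = 85/340 = 0.25
  a_12 = 180/400 = 0.45, a_22 = 140/400 = 0.35, a_32 = 0/400 = 0.00
  a_13 = 0/290 = 0.00, a_23 = 130.5/290 = 0.45, a_33 = 72.5/290 = 0.25
I − A =
  [   0.65    -0.45     0.00]
  [  -0.20     0.65    -0.45]
  [  -0.25     0.00     0.75]
Cofactors of I−A, C_ij = (−1)^(i+j)·(minor ij) (rows/columns in the sector order above):
  C_11 = (0.65)(0.75) − (-0.45)(0.00) = 0.4875
  C_12 = −[(-0.20)(0.75) − (-0.45)(-0.25)] = 0.2625
  C_13 = (-0.20)(0.00) − (0.65)(-0.25) = 0.1625
  C_21 = −[(-0.45)(0.75) − (0.00)(0.00)] = 0.3375
  C_22 = (0.65)(0.75) − (0.00)(-0.25) = 0.4875
  C_23 = −[(0.65)(0.00) − (-0.45)(-0.25)] = 0.1125
  C_31 = (-0.45)(-0.45) − (0.00)(0.65) = 0.2025
  C_32 = −[(0.65)(-0.45) − (0.00)(-0.20)] = 0.2925
  C_33 = (0.65)(0.65) − (-0.45)(-0.20) = 0.3325
det(I−A) = Σ_j (I−A)_1j·C_1j = (0.65)(0.4875) + (-0.45)(0.2625) + (0.00)(0.1625) = 0.19875
adj(I−A) = Cᵀ =
  [ 0.4875   0.3375   0.2025]
  [ 0.2625   0.4875   0.2925]
  [ 0.1625   0.1125   0.3325]
(I − A)⁻¹ = adj(I−A) / det(I−A) ≈
  [   2.4528     1.6981     1.0189]
  [   1.3208     2.4528     1.4717]
  [   0.8176     0.5660     1.6730]
Δx = (I − A)⁻¹ Δd with Δd having -25 in the Forestry component and 0 elsewhere.
So Δx_2 = L_22 · (-25), where L_22 = adj(I−A)_22 / det(I−A) = 0.4875 / 0.19875.
Δx_2 = 0.4875 × (-25) / 0.19875 = -12.1875 / 0.19875 ≈ -61.32.

Δx_2 = -61.32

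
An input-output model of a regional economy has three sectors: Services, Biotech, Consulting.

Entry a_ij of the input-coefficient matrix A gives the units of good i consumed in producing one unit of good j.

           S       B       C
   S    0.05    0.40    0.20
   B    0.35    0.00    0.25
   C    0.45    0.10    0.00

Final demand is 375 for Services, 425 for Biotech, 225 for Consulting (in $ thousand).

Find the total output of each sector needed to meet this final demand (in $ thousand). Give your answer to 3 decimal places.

I − A =
  [   0.95    -0.40    -0.20]
  [  -0.35     1.00    -0.25]
  [  -0.45    -0.10     1.00]
Cofactors of I−A, C_ij = (−1)^(i+j)·(minor ij) (rows/columns in the sector order above):
  C_11 = (1.00)(1.00) − (-0.25)(-0.10) = 0.9750
  C_12 = −[(-0.35)(1.00) − (-0.25)(-0.45)] = 0.4625
  C_13 = (-0.35)(-0.10) − (1.00)(-0.45) = 0.4850
  C_21 = −[(-0.40)(1.00) − (-0.20)(-0.10)] = 0.4200
  C_22 = (0.95)(1.00) − (-0.20)(-0.45) = 0.8600
  C_23 = −[(0.95)(-0.10) − (-0.40)(-0.45)] = 0.2750
  C_31 = (-0.40)(-0.25) − (-0.20)(1.00) = 0.3000
  C_32 = −[(0.95)(-0.25) − (-0.20)(-0.35)] = 0.3075
  C_33 = (0.95)(1.00) − (-0.40)(-0.35) = 0.8100
det(I−A) = Σ_j (I−A)_1j·C_1j = (0.95)(0.9750) + (-0.40)(0.4625) + (-0.20)(0.4850) = 0.64425
adj(I−A) = Cᵀ =
  [ 0.9750   0.4200   0.3000]
  [ 0.4625   0.8600   0.3075]
  [ 0.4850   0.2750   0.8100]
(I − A)⁻¹ = adj(I−A) / det(I−A) ≈
  [   1.5134     0.6519     0.4657]
  [   0.7179     1.3349     0.4773]
  [   0.7528     0.4269     1.2573]
x = (I − A)⁻¹ d = adj(I−A)·d / det(I−A), with det(I−A) = 0.64425:
  x_S = (0.9750·375 + 0.4200·425 + 0.3000·225) / 0.64425 = 611.625 / 0.64425 ≈ 949.360
  x_B = (0.4625·375 + 0.8600·425 + 0.3075·225) / 0.64425 = 608.125 / 0.64425 ≈ 943.927
  x_C = (0.4850·375 + 0.2750·425 + 0.8100·225) / 0.64425 = 481.00 / 0.64425 ≈ 746.605

x_S = 949.360, x_B = 943.927, x_C = 746.605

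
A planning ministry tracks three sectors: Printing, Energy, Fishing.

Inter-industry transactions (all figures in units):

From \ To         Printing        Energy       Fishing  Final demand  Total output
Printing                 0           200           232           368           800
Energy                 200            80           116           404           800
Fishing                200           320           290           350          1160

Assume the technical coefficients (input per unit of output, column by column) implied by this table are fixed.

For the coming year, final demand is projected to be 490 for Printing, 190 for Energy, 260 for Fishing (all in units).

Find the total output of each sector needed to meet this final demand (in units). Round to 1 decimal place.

Technical coefficients a_ij = z_ij / X_j:
  a_PP = 0/800 = 0.00, a_EP = 200/800 = 0.25, a_FP = 200/800 = 0.25
  a_PE = 200/800 = 0.25, a_EE = 80/800 = 0.10, a_FE = 320/800 = 0.40
  a_PF = 232/1160 = 0.20, a_EF = 116/1160 = 0.10, a_FF = 290/1160 = 0.25
I − A =
  [   1.00    -0.25    -0.20]
  [  -0.25     0.90    -0.10]
  [  -0.25    -0.40     0.75]
Cofactors of I−A, C_ij = (−1)^(i+j)·(minor ij) (rows/columns in the sector order above):
  C_11 = (0.90)(0.75) − (-0.10)(-0.40) = 0.6350
  C_12 = −[(-0.25)(0.75) − (-0.10)(-0.25)] = 0.2125
  C_13 = (-0.25)(-0.40) − (0.90)(-0.25) = 0.3250
  C_21 = −[(-0.25)(0.75) − (-0.20)(-0.40)] = 0.2675
  C_22 = (1.00)(0.75) − (-0.20)(-0.25) = 0.7000
  C_23 = −[(1.00)(-0.40) − (-0.25)(-0.25)] = 0.4625
  C_31 = (-0.25)(-0.10) − (-0.20)(0.90) = 0.2050
  C_32 = −[(1.00)(-0.10) − (-0.20)(-0.25)] = 0.1500
  C_33 = (1.00)(0.90) − (-0.25)(-0.25) = 0.8375
det(I−A) = Σ_j (I−A)_1j·C_1j = (1.00)(0.6350) + (-0.25)(0.2125) + (-0.20)(0.3250) = 0.516875
adj(I−A) = Cᵀ =
  [ 0.6350   0.2675   0.2050]
  [ 0.2125   0.7000   0.1500]
  [ 0.3250   0.4625   0.8375]
(I − A)⁻¹ = adj(I−A) / det(I−A) ≈
  [   1.2285     0.5175     0.3966]
  [   0.4111     1.3543     0.2902]
  [   0.6288     0.8948     1.6203]
x = (I − A)⁻¹ d = adj(I−A)·d / det(I−A), with det(I−A) = 0.516875:
  x_P = (0.6350·490 + 0.2675·190 + 0.2050·260) / 0.516875 = 415.275 / 0.516875 ≈ 803.4
  x_E = (0.2125·490 + 0.7000·190 + 0.1500·260) / 0.516875 = 276.125 / 0.516875 ≈ 534.2
  x_F = (0.3250·490 + 0.4625·190 + 0.8375·260) / 0.516875 = 464.875 / 0.516875 ≈ 899.4

x_P = 803.4, x_E = 534.2, x_F = 899.4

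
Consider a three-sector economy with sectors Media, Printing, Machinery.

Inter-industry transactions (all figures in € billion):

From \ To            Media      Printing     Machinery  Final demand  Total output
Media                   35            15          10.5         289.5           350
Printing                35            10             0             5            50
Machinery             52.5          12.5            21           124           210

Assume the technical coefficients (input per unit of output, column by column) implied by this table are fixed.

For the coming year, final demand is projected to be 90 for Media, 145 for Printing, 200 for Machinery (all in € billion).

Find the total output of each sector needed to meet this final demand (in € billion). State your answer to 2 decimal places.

Technical coefficients a_ij = z_ij / X_j:
  a_11 = 35/350 = 0.10, a_21 = 35/350 = 0.10, a_31 = 52.5/350 = 0.15
  a_12 = 15/50 = 0.30, a_22 = 10/50 = 0.20, a_32 = 12.5/50 = 0.25
  a_13 = 10.5/210 = 0.05, a_23 = 0/210 = 0.00, a_33 = 21/210 = 0.10
I − A =
  [   0.90    -0.30    -0.05]
  [  -0.10     0.80     0.00]
  [  -0.15    -0.25     0.90]
Cofactors of I−A, C_ij = (−1)^(i+j)·(minor ij) (rows/columns in the sector order above):
  C_11 = (0.80)(0.90) − (0.00)(-0.25) = 0.7200
  C_12 = −[(-0.10)(0.90) − (0.00)(-0.15)] = 0.0900
  C_13 = (-0.10)(-0.25) − (0.80)(-0.15) = 0.1450
  C_21 = −[(-0.30)(0.90) − (-0.05)(-0.25)] = 0.2825
  C_22 = (0.90)(0.90) − (-0.05)(-0.15) = 0.8025
  C_23 = −[(0.90)(-0.25) − (-0.30)(-0.15)] = 0.2700
  C_31 = (-0.30)(0.00) − (-0.05)(0.80) = 0.0400
  C_32 = −[(0.90)(0.00) − (-0.05)(-0.10)] = 0.0050
  C_33 = (0.90)(0.80) − (-0.30)(-0.10) = 0.6900
det(I−A) = Σ_j (I−A)_1j·C_1j = (0.90)(0.7200) + (-0.30)(0.0900) + (-0.05)(0.1450) = 0.61375
adj(I−A) = Cᵀ =
  [ 0.7200   0.2825   0.0400]
  [ 0.0900   0.8025   0.0050]
  [ 0.1450   0.2700   0.6900]
(I − A)⁻¹ = adj(I−A) / det(I−A) ≈
  [   1.1731     0.4603     0.0652]
  [   0.1466     1.3075     0.0081]
  [   0.2363     0.4399     1.1242]
x = (I − A)⁻¹ d = adj(I−A)·d / det(I−A), with det(I−A) = 0.61375:
  x_1 = (0.7200·90 + 0.2825·145 + 0.0400·200) / 0.61375 = 113.7625 / 0.61375 ≈ 185.36
  x_2 = (0.0900·90 + 0.8025·145 + 0.0050·200) / 0.61375 = 125.4625 / 0.61375 ≈ 204.42
  x_3 = (0.1450·90 + 0.2700·145 + 0.6900·200) / 0.61375 = 190.20 / 0.61375 ≈ 309.90

x_1 = 185.36, x_2 = 204.42, x_3 = 309.90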